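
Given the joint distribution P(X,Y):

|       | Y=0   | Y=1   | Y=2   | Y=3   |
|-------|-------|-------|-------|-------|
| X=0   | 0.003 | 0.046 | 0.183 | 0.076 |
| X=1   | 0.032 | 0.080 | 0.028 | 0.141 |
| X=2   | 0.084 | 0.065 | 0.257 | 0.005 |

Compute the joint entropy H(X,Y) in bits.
3.0522 bits

H(X,Y) = -Σ_{x,y} P(x,y) log₂ P(x,y). Per-cell terms -P(x,y)·log₂P(x,y):
  X=0: 0.0251, 0.2043, 0.4484, 0.2826
  X=1: 0.1589, 0.2915, 0.1444, 0.3985
  X=2: 0.3002, 0.2563, 0.5038, 0.0382
Sum of the 12 terms: H(X,Y) = 3.0522 bits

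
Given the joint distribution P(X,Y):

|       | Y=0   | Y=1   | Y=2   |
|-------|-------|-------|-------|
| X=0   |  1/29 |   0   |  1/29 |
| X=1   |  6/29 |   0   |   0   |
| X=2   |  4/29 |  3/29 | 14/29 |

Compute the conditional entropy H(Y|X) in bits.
0.9718 bits

H(Y|X) = H(X,Y) - H(X)

H(X,Y) = -Σ_{x,y} P(x,y) log₂ P(x,y). Per-cell terms -P(x,y)·log₂P(x,y):
  X=0: 0.1675166, 0.0000000, 0.1675166
  X=1: 0.4702797, 0.0000000, 0.0000000
  X=2: 0.3942043, 0.3385881, 0.5071988
  (cells with P = 0 contribute 0)
Sum of the 9 terms: H(X,Y) = 2.045304 bits

Marginal of X (row sums):
  P(X=0) = 1/29 + 0 + 1/29 = 2/29
  P(X=1) = 6/29 + 0 + 0 = 6/29
  P(X=2) = 4/29 + 3/29 + 14/29 = 21/29
H(X) = -[(2/29)·log₂(2/29) + (6/29)·log₂(6/29) + (21/29)·log₂(21/29)]
  = 0.2660677 + 0.4702797 + 0.3372047 = 1.073552 bits

H(Y|X) = H(X,Y) - H(X) = 2.045304 - 1.073552 = 0.9718 bits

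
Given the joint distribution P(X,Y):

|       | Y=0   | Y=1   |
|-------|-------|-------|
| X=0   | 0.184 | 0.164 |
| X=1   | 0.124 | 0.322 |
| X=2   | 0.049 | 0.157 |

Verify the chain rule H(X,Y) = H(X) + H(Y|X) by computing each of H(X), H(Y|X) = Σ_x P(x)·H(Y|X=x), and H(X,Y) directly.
H(X) = 1.5190 bits, H(Y|X) = 0.8905 bits, H(X,Y) = 2.4096 bits

Marginal of X (row sums):
  P(X=0) = 0.184 + 0.164 = 0.348
  P(X=1) = 0.124 + 0.322 = 0.446
  P(X=2) = 0.049 + 0.157 = 0.206
H(X) = -[0.348·log₂(0.348) + 0.446·log₂(0.446) + 0.206·log₂(0.206)]
  = 0.52995 + 0.51954 + 0.46953 = 1.5190 bits

H(Y|X) = Σ_x P(x)·H(Y|X=x):
  X=0: P(X=0) = 0.348, P(Y|X=0) = (46/87, 41/87) → H(Y|X=0) = 0.99762
  X=1: P(X=1) = 0.446, P(Y|X=1) = (62/223, 161/223) → H(Y|X=1) = 0.85275
  X=2: P(X=2) = 0.206, P(Y|X=2) = (49/206, 157/206) → H(Y|X=2) = 0.79147
H(Y|X) = 0.348·0.99762 + 0.446·0.85275 + 0.206·0.79147 = 0.8905 bits

H(X,Y) = -Σ_{x,y} P(x,y) log₂ P(x,y). Per-cell terms -P(x,y)·log₂P(x,y):
  X=0: 0.44937, 0.42775
  X=1: 0.37344, 0.52643
  X=2: 0.21320, 0.41937
Sum of the 6 terms: H(X,Y) = 2.4096 bits

Chain rule check:
  H(X) + H(Y|X) = 1.5190 + 0.8905 = 2.4095 bits
  H(X,Y) = 2.4096 bits
✓ Chain rule verified (Δ = 0.0001 is 4-dp rounding noise: each of the three values was rounded independently).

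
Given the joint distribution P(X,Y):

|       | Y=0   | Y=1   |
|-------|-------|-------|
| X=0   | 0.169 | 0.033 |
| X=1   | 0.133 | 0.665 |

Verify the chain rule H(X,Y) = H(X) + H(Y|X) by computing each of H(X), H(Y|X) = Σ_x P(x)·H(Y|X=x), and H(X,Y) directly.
H(X) = 0.7259 bits, H(Y|X) = 0.6485 bits, H(X,Y) = 1.3744 bits

Marginal of X (row sums):
  P(X=0) = 0.169 + 0.033 = 0.202
  P(X=1) = 0.133 + 0.665 = 0.798
H(X) = -[0.202·log₂(0.202) + 0.798·log₂(0.798)]
  = 0.46613 + 0.25978 = 0.7259 bits

H(Y|X) = Σ_x P(x)·H(Y|X=x):
  X=0: P(X=0) = 0.202, P(Y|X=0) = (169/202, 33/202) → H(Y|X=0) = 0.64230
  X=1: P(X=1) = 0.798, P(Y|X=1) = (1/6, 5/6) → H(Y|X=1) = 0.65002
H(Y|X) = 0.202·0.64230 + 0.798·0.65002 = 0.6485 bits

H(X,Y) = -Σ_{x,y} P(x,y) log₂ P(x,y). Per-cell terms -P(x,y)·log₂P(x,y):
  X=0: 0.43347, 0.16241
  X=1: 0.38710, 0.39140
Sum of the 4 terms: H(X,Y) = 1.3744 bits

Chain rule check:
  H(X) + H(Y|X) = 0.7259 + 0.6485 = 1.3744 bits
  H(X,Y) = 1.3744 bits
✓ Chain rule verified.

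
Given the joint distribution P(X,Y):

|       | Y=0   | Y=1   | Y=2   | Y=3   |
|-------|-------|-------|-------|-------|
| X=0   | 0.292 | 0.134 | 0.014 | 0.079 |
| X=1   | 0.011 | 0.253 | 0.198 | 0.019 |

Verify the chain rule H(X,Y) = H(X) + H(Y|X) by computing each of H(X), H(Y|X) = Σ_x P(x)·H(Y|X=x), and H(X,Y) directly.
H(X) = 0.9990 bits, H(Y|X) = 1.4282 bits, H(X,Y) = 2.4271 bits

Marginal of X (row sums):
  P(X=0) = 0.292 + 0.134 + 0.014 + 0.079 = 0.519
  P(X=1) = 0.011 + 0.253 + 0.198 + 0.019 = 0.481
H(X) = -[0.519·log₂(0.519) + 0.481·log₂(0.481)]
  = 0.4911 + 0.5079 = 0.9990 bits

H(Y|X) = Σ_x P(x)·H(Y|X=x):
  X=0: P(X=0) = 0.519, P(Y|X=0) = (292/519, 134/519, 14/519, 79/519) → H(Y|X=0) = 1.5252
  X=1: P(X=1) = 0.481, P(Y|X=1) = (11/481, 253/481, 198/481, 19/481) → H(Y|X=1) = 1.3235
H(Y|X) = 0.519·1.5252 + 0.481·1.3235 = 1.4282 bits

H(X,Y) = -Σ_{x,y} P(x,y) log₂ P(x,y). Per-cell terms -P(x,y)·log₂P(x,y):
  X=0: 0.5186, 0.3886, 0.0862, 0.2893
  X=1: 0.0716, 0.5016, 0.4626, 0.1086
Sum of the 8 terms: H(X,Y) = 2.4271 bits

Chain rule check:
  H(X) + H(Y|X) = 0.9990 + 1.4282 = 2.4272 bits
  H(X,Y) = 2.4271 bits
✓ Chain rule verified (Δ = 0.0001 is 4-dp rounding noise: each of the three values was rounded independently).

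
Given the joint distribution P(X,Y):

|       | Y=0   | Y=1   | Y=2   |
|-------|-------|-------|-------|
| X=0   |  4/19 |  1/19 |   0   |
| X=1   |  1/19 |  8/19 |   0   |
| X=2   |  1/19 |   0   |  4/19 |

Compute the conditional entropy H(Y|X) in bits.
0.6183 bits

H(Y|X) = H(X,Y) - H(X)

H(X,Y) = -Σ_{x,y} P(x,y) log₂ P(x,y). Per-cell terms -P(x,y)·log₂P(x,y):
  X=0: 0.473248, 0.223575, 0.000000
  X=1: 0.223575, 0.525443, 0.000000
  X=2: 0.223575, 0.000000, 0.473248
  (cells with P = 0 contribute 0)
Sum of the 9 terms: H(X,Y) = 2.14266 bits

Marginal of X (row sums):
  P(X=0) = 4/19 + 1/19 + 0 = 5/19
  P(X=1) = 1/19 + 8/19 + 0 = 9/19
  P(X=2) = 1/19 + 0 + 4/19 = 5/19
H(X) = -[(5/19)·log₂(5/19) + (9/19)·log₂(9/19) + (5/19)·log₂(5/19)]
  = 0.506842 + 0.510633 + 0.506842 = 1.52432 bits

H(Y|X) = H(X,Y) - H(X) = 2.14266 - 1.52432 = 0.6183 bits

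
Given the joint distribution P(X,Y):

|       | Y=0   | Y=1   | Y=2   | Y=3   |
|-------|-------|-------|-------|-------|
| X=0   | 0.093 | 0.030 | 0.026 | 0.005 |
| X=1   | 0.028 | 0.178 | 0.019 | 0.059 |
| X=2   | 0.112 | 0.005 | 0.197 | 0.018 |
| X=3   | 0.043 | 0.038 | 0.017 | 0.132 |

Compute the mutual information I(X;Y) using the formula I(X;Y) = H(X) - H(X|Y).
0.5403 bits

I(X;Y) = H(X) - H(X|Y)

Marginal of X (row sums):
  P(X=0) = 0.093 + 0.030 + 0.026 + 0.005 = 0.154
  P(X=1) = 0.028 + 0.178 + 0.019 + 0.059 = 0.284
  P(X=2) = 0.112 + 0.005 + 0.197 + 0.018 = 0.332
  P(X=3) = 0.043 + 0.038 + 0.017 + 0.132 = 0.230
H(X) = -[0.154·log₂(0.154) + 0.284·log₂(0.284) + 0.332·log₂(0.332) + 0.230·log₂(0.230)]
  = 0.4156 + 0.5158 + 0.5281 + 0.4877 = 1.9472 bits

Marginal of Y (column sums):
  P(Y=0) = 0.093 + 0.028 + 0.112 + 0.043 = 0.276
  P(Y=1) = 0.030 + 0.178 + 0.005 + 0.038 = 0.251
  P(Y=2) = 0.026 + 0.019 + 0.197 + 0.017 = 0.259
  P(Y=3) = 0.005 + 0.059 + 0.018 + 0.132 = 0.214
H(X|Y) = Σ_y P(y)·H(X|Y=y):
  Y=0: P(Y=0) = 0.276, P(X|Y=0) = (31/92, 7/69, 28/69, 43/276) → H(X|Y=0) = 1.8096
  Y=1: P(Y=1) = 0.251, P(X|Y=1) = (30/251, 178/251, 5/251, 38/251) → H(X|Y=1) = 1.2428
  Y=2: P(Y=2) = 0.259, P(X|Y=2) = (26/259, 19/259, 197/259, 17/259) → H(X|Y=2) = 1.1676
  Y=3: P(Y=3) = 0.214, P(X|Y=3) = (5/214, 59/214, 9/107, 66/107) → H(X|Y=3) = 1.3695
H(X|Y) = 0.276·1.8096 + 0.251·1.2428 + 0.259·1.1676 + 0.214·1.3695 = 1.4069 bits

I(X;Y) = H(X) - H(X|Y) = 1.9472 - 1.4069 = 0.5403 bits

Cross-check via I(X;Y) = H(X) + H(Y) - H(X,Y): computing H(Y) from the column sums and H(X,Y) from the 16 cells in the same way gives H(Y) = 1.9939 bits and H(X,Y) = 3.4008 bits, so
I(X;Y) = 1.9472 + 1.9939 - 3.4008 = 0.5403 bits ✓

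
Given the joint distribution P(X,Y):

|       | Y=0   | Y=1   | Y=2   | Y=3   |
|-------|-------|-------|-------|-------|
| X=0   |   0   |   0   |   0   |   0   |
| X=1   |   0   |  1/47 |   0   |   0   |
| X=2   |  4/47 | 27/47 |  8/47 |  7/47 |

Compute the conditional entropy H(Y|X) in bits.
1.5755 bits

H(Y|X) = H(X,Y) - H(X)

H(X,Y) = -Σ_{x,y} P(x,y) log₂ P(x,y). Per-cell terms -P(x,y)·log₂P(x,y):
  X=0: 0.000000, 0.000000, 0.000000, 0.000000
  X=1: 0.000000, 0.118183, 0.000000, 0.000000
  X=2: 0.302518, 0.459403, 0.434824, 0.409163
  (cells with P = 0 contribute 0)
Sum of the 12 terms: H(X,Y) = 1.72409 bits

Marginal of X (row sums):
  P(X=0) = 0 + 0 + 0 + 0 = 0
  P(X=1) = 0 + 1/47 + 0 + 0 = 1/47
  P(X=2) = 4/47 + 27/47 + 8/47 + 7/47 = 46/47
H(X) = -[(1/47)·log₂(1/47) + (46/47)·log₂(46/47)]   (outcomes with P = 0 contribute 0)
  = 0.118183 + 0.030367 = 0.14855 bits

H(Y|X) = H(X,Y) - H(X) = 1.72409 - 0.14855 = 1.5755 bits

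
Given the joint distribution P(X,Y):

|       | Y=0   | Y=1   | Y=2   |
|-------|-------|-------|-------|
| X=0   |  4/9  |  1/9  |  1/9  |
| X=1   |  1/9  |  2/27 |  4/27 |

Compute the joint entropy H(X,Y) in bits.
2.2629 bits

H(X,Y) = -Σ_{x,y} P(x,y) log₂ P(x,y). Per-cell terms -P(x,y)·log₂P(x,y):
  X=0: 0.51997, 0.35221, 0.35221
  X=1: 0.35221, 0.27814, 0.40813
Sum of the 6 terms: H(X,Y) = 2.2629 bits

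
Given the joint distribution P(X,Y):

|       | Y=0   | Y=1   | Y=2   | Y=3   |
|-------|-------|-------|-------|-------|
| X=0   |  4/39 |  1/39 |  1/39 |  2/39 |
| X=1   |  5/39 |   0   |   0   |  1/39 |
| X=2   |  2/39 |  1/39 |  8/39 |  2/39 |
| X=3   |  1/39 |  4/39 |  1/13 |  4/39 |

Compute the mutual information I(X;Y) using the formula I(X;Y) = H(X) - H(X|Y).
0.4047 bits

I(X;Y) = H(X) - H(X|Y)

Marginal of X (row sums):
  P(X=0) = 4/39 + 1/39 + 1/39 + 2/39 = 8/39
  P(X=1) = 5/39 + 0 + 0 + 1/39 = 2/13
  P(X=2) = 2/39 + 1/39 + 8/39 + 2/39 = 1/3
  P(X=3) = 1/39 + 4/39 + 1/13 + 4/39 = 4/13
H(X) = -[(8/39)·log₂(8/39) + (2/13)·log₂(2/13) + (1/3)·log₂(1/3) + (4/13)·log₂(4/13)]
  = 0.4688 + 0.4155 + 0.5283 + 0.5232 = 1.9358 bits

Marginal of Y (column sums):
  P(Y=0) = 4/39 + 5/39 + 2/39 + 1/39 = 4/13
  P(Y=1) = 1/39 + 0 + 1/39 + 4/39 = 2/13
  P(Y=2) = 1/39 + 0 + 8/39 + 1/13 = 4/13
  P(Y=3) = 2/39 + 1/39 + 2/39 + 4/39 = 3/13
H(X|Y) = Σ_y P(y)·H(X|Y=y):
  Y=0: P(Y=0) = 4/13, P(X|Y=0) = (1/3, 5/12, 1/6, 1/12) → H(X|Y=0) = 1.7842
  Y=1: P(Y=1) = 2/13, P(X|Y=1) = (1/6, 0, 1/6, 2/3) → H(X|Y=1) = 1.2516
  Y=2: P(Y=2) = 4/13, P(X|Y=2) = (1/12, 0, 2/3, 1/4) → H(X|Y=2) = 1.1887
  Y=3: P(Y=3) = 3/13, P(X|Y=3) = (2/9, 1/9, 2/9, 4/9) → H(X|Y=3) = 1.8366
H(X|Y) = (4/13)·1.7842 + (2/13)·1.2516 + (4/13)·1.1887 + (3/13)·1.8366 = 1.5311 bits

I(X;Y) = H(X) - H(X|Y) = 1.9358 - 1.5311 = 0.4047 bits

Cross-check via I(X;Y) = H(X) + H(Y) - H(X,Y): computing H(Y) from the column sums and H(X,Y) from the 16 cells in the same way gives H(Y) = 1.9501 bits and H(X,Y) = 3.4812 bits, so
I(X;Y) = 1.9358 + 1.9501 - 3.4812 = 0.4047 bits ✓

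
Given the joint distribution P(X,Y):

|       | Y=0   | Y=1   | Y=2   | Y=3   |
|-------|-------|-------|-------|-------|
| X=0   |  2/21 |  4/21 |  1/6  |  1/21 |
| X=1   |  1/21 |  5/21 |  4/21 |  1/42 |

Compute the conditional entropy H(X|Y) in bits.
0.9775 bits

H(X|Y) = H(X,Y) - H(Y)

H(X,Y) = -Σ_{x,y} P(x,y) log₂ P(x,y). Per-cell terms -P(x,y)·log₂P(x,y):
  X=0: 0.32308, 0.45568, 0.43083, 0.20916
  X=1: 0.20916, 0.49295, 0.45568, 0.12839
Sum of the 8 terms: H(X,Y) = 2.7049 bits

Marginal of Y (column sums):
  P(Y=0) = 2/21 + 1/21 = 1/7
  P(Y=1) = 4/21 + 5/21 = 3/7
  P(Y=2) = 1/6 + 4/21 = 5/14
  P(Y=3) = 1/21 + 1/42 = 1/14
H(Y) = -[(1/7)·log₂(1/7) + (3/7)·log₂(3/7) + (5/14)·log₂(5/14) + (1/14)·log₂(1/14)]
  = 0.40105 + 0.52388 + 0.53051 + 0.27195 = 1.7274 bits

H(X|Y) = H(X,Y) - H(Y) = 2.7049 - 1.7274 = 0.9775 bits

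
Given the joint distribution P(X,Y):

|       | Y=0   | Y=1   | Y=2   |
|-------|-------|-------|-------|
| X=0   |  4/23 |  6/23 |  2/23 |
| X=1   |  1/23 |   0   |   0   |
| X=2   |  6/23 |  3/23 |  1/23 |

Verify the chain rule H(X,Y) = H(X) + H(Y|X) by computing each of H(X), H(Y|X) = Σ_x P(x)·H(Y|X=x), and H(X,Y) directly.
H(X) = 1.2088 bits, H(Y|X) = 1.3245 bits, H(X,Y) = 2.5334 bits

Marginal of X (row sums):
  P(X=0) = 4/23 + 6/23 + 2/23 = 12/23
  P(X=1) = 1/23 + 0 + 0 = 1/23
  P(X=2) = 6/23 + 3/23 + 1/23 = 10/23
H(X) = -[(12/23)·log₂(12/23) + (1/23)·log₂(1/23) + (10/23)·log₂(10/23)]
  = 0.4897 + 0.1967 + 0.5224 = 1.2088 bits

H(Y|X) = Σ_x P(x)·H(Y|X=x):
  X=0: P(X=0) = 12/23, P(Y|X=0) = (1/3, 1/2, 1/6) → H(Y|X=0) = 1.4591
  X=1: P(X=1) = 1/23, P(Y|X=1) = (1, 0, 0) → H(Y|X=1) = 0.0000
  X=2: P(X=2) = 10/23, P(Y|X=2) = (3/5, 3/10, 1/10) → H(Y|X=2) = 1.2955
H(Y|X) = (12/23)·1.4591 + (1/23)·0.0000 + (10/23)·1.2955 = 1.3245 bits

H(X,Y) = -Σ_{x,y} P(x,y) log₂ P(x,y). Per-cell terms -P(x,y)·log₂P(x,y):
  X=0: 0.4389, 0.5057, 0.3064
  X=1: 0.1967, 0.0000, 0.0000
  X=2: 0.5057, 0.3833, 0.1967
  (cells with P = 0 contribute 0)
Sum of the 9 terms: H(X,Y) = 2.5334 bits

Chain rule check:
  H(X) + H(Y|X) = 1.2088 + 1.3245 = 2.5333 bits
  H(X,Y) = 2.5334 bits
✓ Chain rule verified (Δ = 0.0001 is 4-dp rounding noise: each of the three values was rounded independently).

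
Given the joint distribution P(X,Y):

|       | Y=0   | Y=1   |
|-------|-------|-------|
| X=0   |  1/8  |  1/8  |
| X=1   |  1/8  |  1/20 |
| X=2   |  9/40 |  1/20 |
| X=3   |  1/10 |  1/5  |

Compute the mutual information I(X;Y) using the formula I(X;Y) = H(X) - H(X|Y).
0.1191 bits

I(X;Y) = H(X) - H(X|Y)

Marginal of X (row sums):
  P(X=0) = 1/8 + 1/8 = 1/4
  P(X=1) = 1/8 + 1/20 = 7/40
  P(X=2) = 9/40 + 1/20 = 11/40
  P(X=3) = 1/10 + 1/5 = 3/10
H(X) = -[(1/4)·log₂(1/4) + (7/40)·log₂(7/40) + (11/40)·log₂(11/40) + (3/10)·log₂(3/10)]
  = 0.50000 + 0.44005 + 0.51219 + 0.52109 = 1.97333 bits

Marginal of Y (column sums):
  P(Y=0) = 1/8 + 1/8 + 9/40 + 1/10 = 23/40
  P(Y=1) = 1/8 + 1/20 + 1/20 + 1/5 = 17/40
H(X|Y) = Σ_y P(y)·H(X|Y=y):
  Y=0: P(Y=0) = 23/40, P(X|Y=0) = (5/23, 5/23, 9/23, 4/23) → H(X|Y=0) = 1.92580
  Y=1: P(Y=1) = 17/40, P(X|Y=1) = (5/17, 2/17, 2/17, 8/17) → H(X|Y=1) = 1.75748
H(X|Y) = (23/40)·1.92580 + (17/40)·1.75748 = 1.85426 bits

I(X;Y) = H(X) - H(X|Y) = 1.97333 - 1.85426 = 0.1191 bits

Cross-check via I(X;Y) = H(X) + H(Y) - H(X,Y): computing H(Y) from the column sums and H(X,Y) from the 8 cells in the same way gives H(Y) = 0.98371 bits and H(X,Y) = 2.83797 bits, so
I(X;Y) = 1.97333 + 0.98371 - 2.83797 = 0.1191 bits ✓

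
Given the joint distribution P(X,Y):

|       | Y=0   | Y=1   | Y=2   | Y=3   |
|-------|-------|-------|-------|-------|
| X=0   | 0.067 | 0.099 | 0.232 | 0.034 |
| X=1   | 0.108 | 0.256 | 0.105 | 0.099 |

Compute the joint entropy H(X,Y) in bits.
2.7682 bits

H(X,Y) = -Σ_{x,y} P(x,y) log₂ P(x,y). Per-cell terms -P(x,y)·log₂P(x,y):
  X=0: 0.2613, 0.3303, 0.4890, 0.1659
  X=1: 0.3468, 0.5032, 0.3414, 0.3303
Sum of the 8 terms: H(X,Y) = 2.7682 bits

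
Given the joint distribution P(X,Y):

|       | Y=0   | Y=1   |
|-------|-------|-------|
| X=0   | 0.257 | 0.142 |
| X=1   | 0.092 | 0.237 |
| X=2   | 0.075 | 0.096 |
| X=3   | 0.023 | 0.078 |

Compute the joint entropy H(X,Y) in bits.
2.7297 bits

H(X,Y) = -Σ_{x,y} P(x,y) log₂ P(x,y). Per-cell terms -P(x,y)·log₂P(x,y):
  X=0: 0.503761, 0.399877
  X=1: 0.316684, 0.492259
  X=2: 0.280272, 0.324559
  X=3: 0.125171, 0.287070
Sum of the 8 terms: H(X,Y) = 2.7297 bits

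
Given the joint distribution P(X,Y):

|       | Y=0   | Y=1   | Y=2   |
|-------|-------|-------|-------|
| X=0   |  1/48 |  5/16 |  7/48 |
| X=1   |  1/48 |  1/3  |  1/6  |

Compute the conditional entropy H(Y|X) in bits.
1.1226 bits

H(Y|X) = H(X,Y) - H(X)

H(X,Y) = -Σ_{x,y} P(x,y) log₂ P(x,y). Per-cell terms -P(x,y)·log₂P(x,y):
  X=0: 0.11635, 0.52440, 0.40507
  X=1: 0.11635, 0.52832, 0.43083
Sum of the 6 terms: H(X,Y) = 2.12132 bits

Marginal of X (row sums):
  P(X=0) = 1/48 + 5/16 + 7/48 = 23/48
  P(X=1) = 1/48 + 1/3 + 1/6 = 25/48
H(X) = -[(23/48)·log₂(23/48) + (25/48)·log₂(25/48)]
  = 0.50859 + 0.49016 = 0.99875 bits

H(Y|X) = H(X,Y) - H(X) = 2.12132 - 0.99875 = 1.1226 bits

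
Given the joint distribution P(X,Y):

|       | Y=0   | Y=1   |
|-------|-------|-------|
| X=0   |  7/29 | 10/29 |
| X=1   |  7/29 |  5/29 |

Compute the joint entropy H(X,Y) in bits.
1.9569 bits

H(X,Y) = -Σ_{x,y} P(x,y) log₂ P(x,y). Per-cell terms -P(x,y)·log₂P(x,y):
  X=0: 0.49498, 0.52967
  X=1: 0.49498, 0.43725
Sum of the 4 terms: H(X,Y) = 1.9569 bits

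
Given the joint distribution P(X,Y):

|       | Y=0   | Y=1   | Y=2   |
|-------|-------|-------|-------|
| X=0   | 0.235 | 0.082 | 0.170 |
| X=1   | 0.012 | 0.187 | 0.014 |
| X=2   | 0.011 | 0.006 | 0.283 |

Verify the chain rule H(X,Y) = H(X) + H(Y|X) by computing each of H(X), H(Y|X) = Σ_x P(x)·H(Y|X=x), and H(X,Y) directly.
H(X) = 1.5018 bits, H(Y|X) = 0.9660 bits, H(X,Y) = 2.4678 bits

Marginal of X (row sums):
  P(X=0) = 0.235 + 0.082 + 0.170 = 0.487
  P(X=1) = 0.012 + 0.187 + 0.014 = 0.213
  P(X=2) = 0.011 + 0.006 + 0.283 = 0.300
H(X) = -[0.487·log₂(0.487) + 0.213·log₂(0.213) + 0.300·log₂(0.300)]
  = 0.50551 + 0.47522 + 0.52109 = 1.5018 bits

H(Y|X) = Σ_x P(x)·H(Y|X=x):
  X=0: P(X=0) = 0.487, P(Y|X=0) = (235/487, 82/487, 170/487) → H(Y|X=0) = 1.47008
  X=1: P(X=1) = 0.213, P(Y|X=1) = (4/71, 187/213, 14/213) → H(Y|X=1) = 0.65681
  X=2: P(X=2) = 0.300, P(Y|X=2) = (11/300, 1/50, 283/300) → H(Y|X=2) = 0.36715
H(Y|X) = 0.487·1.47008 + 0.213·0.65681 + 0.300·0.36715 = 0.9660 bits

H(X,Y) = -Σ_{x,y} P(x,y) log₂ P(x,y). Per-cell terms -P(x,y)·log₂P(x,y):
  X=0: 0.49098, 0.29588, 0.43459
  X=1: 0.07657, 0.45233, 0.08622
  X=2: 0.07157, 0.04428, 0.51538
Sum of the 9 terms: H(X,Y) = 2.4678 bits

Chain rule check:
  H(X) + H(Y|X) = 1.5018 + 0.9660 = 2.4678 bits
  H(X,Y) = 2.4678 bits
✓ Chain rule verified.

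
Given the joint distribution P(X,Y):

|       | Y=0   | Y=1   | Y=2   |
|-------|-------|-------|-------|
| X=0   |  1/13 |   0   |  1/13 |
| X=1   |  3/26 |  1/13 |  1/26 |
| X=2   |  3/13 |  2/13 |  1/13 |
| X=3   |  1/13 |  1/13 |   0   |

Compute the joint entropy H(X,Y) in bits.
3.1518 bits

H(X,Y) = -Σ_{x,y} P(x,y) log₂ P(x,y). Per-cell terms -P(x,y)·log₂P(x,y):
  X=0: 0.28465, 0.00000, 0.28465
  X=1: 0.35948, 0.28465, 0.18079
  X=2: 0.48819, 0.41545, 0.28465
  X=3: 0.28465, 0.28465, 0.00000
  (cells with P = 0 contribute 0)
Sum of the 12 terms: H(X,Y) = 3.1518 bits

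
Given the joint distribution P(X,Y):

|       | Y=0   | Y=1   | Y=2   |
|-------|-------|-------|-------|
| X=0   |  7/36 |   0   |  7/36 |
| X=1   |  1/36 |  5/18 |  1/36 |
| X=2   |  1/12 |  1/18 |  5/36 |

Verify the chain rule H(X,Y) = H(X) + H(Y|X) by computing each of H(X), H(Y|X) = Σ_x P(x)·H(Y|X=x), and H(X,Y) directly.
H(X) = 1.5715 bits, H(Y|X) = 1.0738 bits, H(X,Y) = 2.6453 bits

Marginal of X (row sums):
  P(X=0) = 7/36 + 0 + 7/36 = 7/18
  P(X=1) = 1/36 + 5/18 + 1/36 = 1/3
  P(X=2) = 1/12 + 1/18 + 5/36 = 5/18
H(X) = -[(7/18)·log₂(7/18) + (1/3)·log₂(1/3) + (5/18)·log₂(5/18)]
  = 0.5299 + 0.5283 + 0.5133 = 1.5715 bits

H(Y|X) = Σ_x P(x)·H(Y|X=x):
  X=0: P(X=0) = 7/18, P(Y|X=0) = (1/2, 0, 1/2) → H(Y|X=0) = 1.0000
  X=1: P(X=1) = 1/3, P(Y|X=1) = (1/12, 5/6, 1/12) → H(Y|X=1) = 0.8167
  X=2: P(X=2) = 5/18, P(Y|X=2) = (3/10, 1/5, 1/2) → H(Y|X=2) = 1.4855
H(Y|X) = (7/18)·1.0000 + (1/3)·0.8167 + (5/18)·1.4855 = 1.0738 bits

H(X,Y) = -Σ_{x,y} P(x,y) log₂ P(x,y). Per-cell terms -P(x,y)·log₂P(x,y):
  X=0: 0.4594, 0.0000, 0.4594
  X=1: 0.1436, 0.5133, 0.1436
  X=2: 0.2987, 0.2317, 0.3956
  (cells with P = 0 contribute 0)
Sum of the 9 terms: H(X,Y) = 2.6453 bits

Chain rule check:
  H(X) + H(Y|X) = 1.5715 + 1.0738 = 2.6453 bits
  H(X,Y) = 2.6453 bits
✓ Chain rule verified.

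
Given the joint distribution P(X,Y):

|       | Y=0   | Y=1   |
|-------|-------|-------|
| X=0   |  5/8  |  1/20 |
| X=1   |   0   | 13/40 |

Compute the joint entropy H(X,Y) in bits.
1.1669 bits

H(X,Y) = -Σ_{x,y} P(x,y) log₂ P(x,y). Per-cell terms -P(x,y)·log₂P(x,y):
  X=0: 0.4238, 0.2161
  X=1: 0.0000, 0.5270
  (cells with P = 0 contribute 0)
Sum of the 4 terms: H(X,Y) = 1.1669 bits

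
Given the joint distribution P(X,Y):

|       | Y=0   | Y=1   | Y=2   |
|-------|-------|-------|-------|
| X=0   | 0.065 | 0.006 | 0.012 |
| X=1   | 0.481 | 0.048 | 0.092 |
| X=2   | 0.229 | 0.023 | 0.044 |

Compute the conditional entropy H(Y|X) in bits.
0.9777 bits

H(Y|X) = H(X,Y) - H(X)

H(X,Y) = -Σ_{x,y} P(x,y) log₂ P(x,y). Per-cell terms -P(x,y)·log₂P(x,y):
  X=0: 0.256322, 0.044285, 0.076570
  X=1: 0.507884, 0.210279, 0.316684
  X=2: 0.486987, 0.125171, 0.198280
Sum of the 9 terms: H(X,Y) = 2.22246 bits

Marginal of X (row sums):
  P(X=0) = 0.065 + 0.006 + 0.012 = 0.083
  P(X=1) = 0.481 + 0.048 + 0.092 = 0.621
  P(X=2) = 0.229 + 0.023 + 0.044 = 0.296
H(X) = -[0.083·log₂(0.083) + 0.621·log₂(0.621) + 0.296·log₂(0.296)]
  = 0.298032 + 0.426835 + 0.519874 = 1.24474 bits

H(Y|X) = H(X,Y) - H(X) = 2.22246 - 1.24474 = 0.9777 bits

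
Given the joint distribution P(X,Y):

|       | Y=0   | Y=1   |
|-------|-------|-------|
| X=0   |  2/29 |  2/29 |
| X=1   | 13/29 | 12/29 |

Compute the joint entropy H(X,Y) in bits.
1.5778 bits

H(X,Y) = -Σ_{x,y} P(x,y) log₂ P(x,y). Per-cell terms -P(x,y)·log₂P(x,y):
  X=0: 0.26607, 0.26607
  X=1: 0.51890, 0.52677
Sum of the 4 terms: H(X,Y) = 1.5778 bits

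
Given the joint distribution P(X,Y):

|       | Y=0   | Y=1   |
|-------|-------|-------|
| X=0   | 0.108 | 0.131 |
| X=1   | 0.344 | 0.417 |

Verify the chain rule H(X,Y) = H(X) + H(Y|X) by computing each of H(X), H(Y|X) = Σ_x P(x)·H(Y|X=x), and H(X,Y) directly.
H(X) = 0.7934 bits, H(Y|X) = 0.9933 bits, H(X,Y) = 1.7867 bits

Marginal of X (row sums):
  P(X=0) = 0.108 + 0.131 = 0.239
  P(X=1) = 0.344 + 0.417 = 0.761
H(X) = -[0.239·log₂(0.239) + 0.761·log₂(0.761)]
  = 0.49352 + 0.29986 = 0.7934 bits

H(Y|X) = Σ_x P(x)·H(Y|X=x):
  X=0: P(X=0) = 0.239, P(Y|X=0) = (108/239, 131/239) → H(Y|X=0) = 0.99331
  X=1: P(X=1) = 0.761, P(Y|X=1) = (344/761, 417/761) → H(Y|X=1) = 0.99335
H(Y|X) = 0.239·0.99331 + 0.761·0.99335 = 0.9933 bits

H(X,Y) = -Σ_{x,y} P(x,y) log₂ P(x,y). Per-cell terms -P(x,y)·log₂P(x,y):
  X=0: 0.34678, 0.38414
  X=1: 0.52959, 0.52620
Sum of the 4 terms: H(X,Y) = 1.7867 bits

Chain rule check:
  H(X) + H(Y|X) = 0.7934 + 0.9933 = 1.7867 bits
  H(X,Y) = 1.7867 bits
✓ Chain rule verified.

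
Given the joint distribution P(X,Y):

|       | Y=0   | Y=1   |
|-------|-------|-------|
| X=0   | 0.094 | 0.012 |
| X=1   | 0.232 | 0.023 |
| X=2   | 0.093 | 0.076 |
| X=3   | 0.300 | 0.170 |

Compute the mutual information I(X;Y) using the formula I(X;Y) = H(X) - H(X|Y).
0.0798 bits

I(X;Y) = H(X) - H(X|Y)

Marginal of X (row sums):
  P(X=0) = 0.094 + 0.012 = 0.106
  P(X=1) = 0.232 + 0.023 = 0.255
  P(X=2) = 0.093 + 0.076 = 0.169
  P(X=3) = 0.300 + 0.170 = 0.470
H(X) = -[0.106·log₂(0.106) + 0.255·log₂(0.255) + 0.169·log₂(0.169) + 0.470·log₂(0.470)]
  = 0.3432136 + 0.5027149 + 0.4334689 + 0.5119556 = 1.791353 bits

Marginal of Y (column sums):
  P(Y=0) = 0.094 + 0.232 + 0.093 + 0.300 = 0.719
  P(Y=1) = 0.012 + 0.023 + 0.076 + 0.170 = 0.281
H(X|Y) = Σ_y P(y)·H(X|Y=y):
  Y=0: P(Y=0) = 0.719, P(X|Y=0) = (94/719, 232/719, 93/719, 300/719) → H(X|Y=0) = 1.8181229
  Y=1: P(Y=1) = 0.281, P(X|Y=1) = (12/281, 23/281, 76/281, 170/281) → H(X|Y=1) = 1.4386953
H(X|Y) = 0.719·1.8181229 + 0.281·1.4386953 = 1.711504 bits

I(X;Y) = H(X) - H(X|Y) = 1.791353 - 1.711504 = 0.0798 bits

Cross-check via I(X;Y) = H(X) + H(Y) - H(X,Y): computing H(Y) from the column sums and H(X,Y) from the 8 cells in the same way gives H(Y) = 0.856810 bits and H(X,Y) = 2.568314 bits, so
I(X;Y) = 1.791353 + 0.856810 - 2.568314 = 0.0798 bits ✓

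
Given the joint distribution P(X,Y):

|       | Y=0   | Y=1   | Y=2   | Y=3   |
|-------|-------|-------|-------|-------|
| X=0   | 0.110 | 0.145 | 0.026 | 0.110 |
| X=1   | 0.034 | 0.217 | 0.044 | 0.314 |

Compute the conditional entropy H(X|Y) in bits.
0.8819 bits

H(X|Y) = H(X,Y) - H(Y)

H(X,Y) = -Σ_{x,y} P(x,y) log₂ P(x,y). Per-cell terms -P(x,y)·log₂P(x,y):
  X=0: 0.35029, 0.40395, 0.13690, 0.35029
  X=1: 0.16586, 0.47832, 0.19828, 0.52475
Sum of the 8 terms: H(X,Y) = 2.6086 bits

Marginal of Y (column sums):
  P(Y=0) = 0.110 + 0.034 = 0.144
  P(Y=1) = 0.145 + 0.217 = 0.362
  P(Y=2) = 0.026 + 0.044 = 0.070
  P(Y=3) = 0.110 + 0.314 = 0.424
H(Y) = -[0.144·log₂(0.144) + 0.362·log₂(0.362) + 0.070·log₂(0.070) + 0.424·log₂(0.424)]
  = 0.40260 + 0.53067 + 0.26856 + 0.52485 = 1.7267 bits

H(X|Y) = H(X,Y) - H(Y) = 2.6086 - 1.7267 = 0.8819 bits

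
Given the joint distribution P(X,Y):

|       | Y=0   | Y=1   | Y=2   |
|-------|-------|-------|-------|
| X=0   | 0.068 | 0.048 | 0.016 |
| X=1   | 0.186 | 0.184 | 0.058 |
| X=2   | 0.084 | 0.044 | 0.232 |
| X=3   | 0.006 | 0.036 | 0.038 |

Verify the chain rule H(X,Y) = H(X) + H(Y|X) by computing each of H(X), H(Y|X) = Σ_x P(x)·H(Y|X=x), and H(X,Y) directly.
H(X) = 1.7318 bits, H(Y|X) = 1.3604 bits, H(X,Y) = 3.0921 bits

Marginal of X (row sums):
  P(X=0) = 0.068 + 0.048 + 0.016 = 0.132
  P(X=1) = 0.186 + 0.184 + 0.058 = 0.428
  P(X=2) = 0.084 + 0.044 + 0.232 = 0.360
  P(X=3) = 0.006 + 0.036 + 0.038 = 0.080
H(X) = -[0.132·log₂(0.132) + 0.428·log₂(0.428) + 0.360·log₂(0.360) + 0.080·log₂(0.080)]
  = 0.38562 + 0.52401 + 0.53062 + 0.29151 = 1.7318 bits

H(Y|X) = Σ_x P(x)·H(Y|X=x):
  X=0: P(X=0) = 0.132, P(Y|X=0) = (17/33, 4/11, 4/33) → H(Y|X=0) = 1.39268
  X=1: P(X=1) = 0.428, P(Y|X=1) = (93/214, 46/107, 29/214) → H(Y|X=1) = 1.43684
  X=2: P(X=2) = 0.360, P(Y|X=2) = (7/30, 11/90, 29/45) → H(Y|X=2) = 1.26902
  X=3: P(X=3) = 0.080, P(Y|X=3) = (3/40, 9/20, 19/40) → H(Y|X=3) = 1.30882
H(Y|X) = 0.132·1.39268 + 0.428·1.43684 + 0.360·1.26902 + 0.080·1.30882 = 1.3604 bits

H(X,Y) = -Σ_{x,y} P(x,y) log₂ P(x,y). Per-cell terms -P(x,y)·log₂P(x,y):
  X=0: 0.26373, 0.21028, 0.09545
  X=1: 0.45135, 0.44937, 0.23825
  X=2: 0.30017, 0.19828, 0.48901
  X=3: 0.04428, 0.17265, 0.17928
Sum of the 12 terms: H(X,Y) = 3.0921 bits

Chain rule check:
  H(X) + H(Y|X) = 1.7318 + 1.3604 = 3.0922 bits
  H(X,Y) = 3.0921 bits
✓ Chain rule verified (Δ = 0.0001 is 4-dp rounding noise: each of the three values was rounded independently).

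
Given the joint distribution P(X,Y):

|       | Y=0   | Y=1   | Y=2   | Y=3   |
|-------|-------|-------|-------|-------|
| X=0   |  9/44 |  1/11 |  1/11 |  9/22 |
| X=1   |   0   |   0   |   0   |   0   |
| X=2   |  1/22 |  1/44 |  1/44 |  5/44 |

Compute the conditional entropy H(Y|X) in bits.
1.7013 bits

H(Y|X) = H(X,Y) - H(X)

H(X,Y) = -Σ_{x,y} P(x,y) log₂ P(x,y). Per-cell terms -P(x,y)·log₂P(x,y):
  X=0: 0.4683, 0.3145, 0.3145, 0.5275
  X=1: 0.0000, 0.0000, 0.0000, 0.0000
  X=2: 0.2027, 0.1241, 0.1241, 0.3565
  (cells with P = 0 contribute 0)
Sum of the 12 terms: H(X,Y) = 2.4322 bits

Marginal of X (row sums):
  P(X=0) = 9/44 + 1/11 + 1/11 + 9/22 = 35/44
  P(X=1) = 0 + 0 + 0 + 0 = 0
  P(X=2) = 1/22 + 1/44 + 1/44 + 5/44 = 9/44
H(X) = -[(35/44)·log₂(35/44) + (9/44)·log₂(9/44)]   (outcomes with P = 0 contribute 0)
  = 0.2626 + 0.4683 = 0.7309 bits

H(Y|X) = H(X,Y) - H(X) = 2.4322 - 0.7309 = 1.7013 bits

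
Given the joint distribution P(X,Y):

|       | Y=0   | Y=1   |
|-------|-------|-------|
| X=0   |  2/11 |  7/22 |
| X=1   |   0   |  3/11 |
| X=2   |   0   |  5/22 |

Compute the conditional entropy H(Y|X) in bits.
0.4728 bits

H(Y|X) = H(X,Y) - H(X)

H(X,Y) = -Σ_{x,y} P(x,y) log₂ P(x,y). Per-cell terms -P(x,y)·log₂P(x,y):
  X=0: 0.44717, 0.52566
  X=1: 0.00000, 0.51122
  X=2: 0.00000, 0.48580
  (cells with P = 0 contribute 0)
Sum of the 6 terms: H(X,Y) = 1.96985 bits

Marginal of X (row sums):
  P(X=0) = 2/11 + 7/22 = 1/2
  P(X=1) = 0 + 3/11 = 3/11
  P(X=2) = 0 + 5/22 = 5/22
H(X) = -[(1/2)·log₂(1/2) + (3/11)·log₂(3/11) + (5/22)·log₂(5/22)]
  = 0.50000 + 0.51122 + 0.48580 = 1.49702 bits

H(Y|X) = H(X,Y) - H(X) = 1.96985 - 1.49702 = 0.4728 bits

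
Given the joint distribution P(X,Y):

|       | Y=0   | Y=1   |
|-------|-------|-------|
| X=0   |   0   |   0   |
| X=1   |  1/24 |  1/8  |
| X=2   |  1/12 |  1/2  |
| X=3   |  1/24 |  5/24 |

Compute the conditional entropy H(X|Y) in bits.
1.3773 bits

H(X|Y) = H(X,Y) - H(Y)

H(X,Y) = -Σ_{x,y} P(x,y) log₂ P(x,y). Per-cell terms -P(x,y)·log₂P(x,y):
  X=0: 0.00000, 0.00000
  X=1: 0.19104, 0.37500
  X=2: 0.29875, 0.50000
  X=3: 0.19104, 0.47147
  (cells with P = 0 contribute 0)
Sum of the 8 terms: H(X,Y) = 2.0273 bits

Marginal of Y (column sums):
  P(Y=0) = 0 + 1/24 + 1/12 + 1/24 = 1/6
  P(Y=1) = 0 + 1/8 + 1/2 + 5/24 = 5/6
H(Y) = -[(1/6)·log₂(1/6) + (5/6)·log₂(5/6)]
  = 0.43083 + 0.21920 = 0.6500 bits

H(X|Y) = H(X,Y) - H(Y) = 2.0273 - 0.6500 = 1.3773 bits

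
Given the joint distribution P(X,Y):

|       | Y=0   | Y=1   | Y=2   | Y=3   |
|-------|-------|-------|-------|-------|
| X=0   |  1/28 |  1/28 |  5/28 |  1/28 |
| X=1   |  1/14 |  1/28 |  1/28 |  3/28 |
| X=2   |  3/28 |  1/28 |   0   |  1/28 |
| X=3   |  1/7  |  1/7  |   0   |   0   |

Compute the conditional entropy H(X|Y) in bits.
1.4597 bits

H(X|Y) = H(X,Y) - H(Y)

H(X,Y) = -Σ_{x,y} P(x,y) log₂ P(x,y). Per-cell terms -P(x,y)·log₂P(x,y):
  X=0: 0.171691, 0.171691, 0.443826, 0.171691
  X=1: 0.271954, 0.171691, 0.171691, 0.345256
  X=2: 0.345256, 0.171691, 0.000000, 0.171691
  X=3: 0.401051, 0.401051, 0.000000, 0.000000
  (cells with P = 0 contribute 0)
Sum of the 16 terms: H(X,Y) = 3.41023 bits

Marginal of Y (column sums):
  P(Y=0) = 1/28 + 1/14 + 3/28 + 1/7 = 5/14
  P(Y=1) = 1/28 + 1/28 + 1/28 + 1/7 = 1/4
  P(Y=2) = 5/28 + 1/28 + 0 + 0 = 3/14
  P(Y=3) = 1/28 + 3/28 + 1/28 + 0 = 5/28
H(Y) = -[(5/14)·log₂(5/14) + (1/4)·log₂(1/4) + (3/14)·log₂(3/14) + (5/28)·log₂(5/28)]
  = 0.530510 + 0.500000 + 0.476227 + 0.443826 = 1.95056 bits

H(X|Y) = H(X,Y) - H(Y) = 3.41023 - 1.95056 = 1.4597 bits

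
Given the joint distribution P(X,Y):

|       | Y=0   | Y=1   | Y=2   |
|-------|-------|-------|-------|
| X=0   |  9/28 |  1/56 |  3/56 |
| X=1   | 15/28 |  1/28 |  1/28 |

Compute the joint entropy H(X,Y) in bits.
1.6820 bits

H(X,Y) = -Σ_{x,y} P(x,y) log₂ P(x,y). Per-cell terms -P(x,y)·log₂P(x,y):
  X=0: 0.5263, 0.1037, 0.2262
  X=1: 0.4824, 0.1717, 0.1717
Sum of the 6 terms: H(X,Y) = 1.6820 bits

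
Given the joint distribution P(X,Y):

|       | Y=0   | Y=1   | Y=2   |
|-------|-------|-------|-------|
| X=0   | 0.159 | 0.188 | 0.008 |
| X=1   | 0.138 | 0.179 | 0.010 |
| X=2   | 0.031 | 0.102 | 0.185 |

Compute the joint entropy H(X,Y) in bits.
2.7775 bits

H(X,Y) = -Σ_{x,y} P(x,y) log₂ P(x,y). Per-cell terms -P(x,y)·log₂P(x,y):
  X=0: 0.4218, 0.4533, 0.0557
  X=1: 0.3943, 0.4443, 0.0664
  X=2: 0.1554, 0.3359, 0.4504
Sum of the 9 terms: H(X,Y) = 2.7775 bits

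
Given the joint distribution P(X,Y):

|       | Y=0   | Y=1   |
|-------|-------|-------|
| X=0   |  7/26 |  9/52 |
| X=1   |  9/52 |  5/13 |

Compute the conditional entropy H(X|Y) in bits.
0.9254 bits

H(X|Y) = H(X,Y) - H(Y)

H(X,Y) = -Σ_{x,y} P(x,y) log₂ P(x,y). Per-cell terms -P(x,y)·log₂P(x,y):
  X=0: 0.50968, 0.43797
  X=1: 0.43797, 0.53020
Sum of the 4 terms: H(X,Y) = 1.9158 bits

Marginal of Y (column sums):
  P(Y=0) = 7/26 + 9/52 = 23/52
  P(Y=1) = 9/52 + 5/13 = 29/52
H(Y) = -[(23/52)·log₂(23/52) + (29/52)·log₂(29/52)]
  = 0.52054 + 0.46983 = 0.9904 bits

H(X|Y) = H(X,Y) - H(Y) = 1.9158 - 0.9904 = 0.9254 bits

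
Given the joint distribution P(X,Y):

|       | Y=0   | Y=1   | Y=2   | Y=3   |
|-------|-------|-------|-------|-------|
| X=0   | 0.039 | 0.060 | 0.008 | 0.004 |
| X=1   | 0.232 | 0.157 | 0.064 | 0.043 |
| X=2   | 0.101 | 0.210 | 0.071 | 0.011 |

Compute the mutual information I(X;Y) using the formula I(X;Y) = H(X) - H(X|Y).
0.0573 bits

I(X;Y) = H(X) - H(X|Y)

Marginal of X (row sums):
  P(X=0) = 0.039 + 0.060 + 0.008 + 0.004 = 0.111
  P(X=1) = 0.232 + 0.157 + 0.064 + 0.043 = 0.496
  P(X=2) = 0.101 + 0.210 + 0.071 + 0.011 = 0.393
H(X) = -[0.111·log₂(0.111) + 0.496·log₂(0.496) + 0.393·log₂(0.393)]
  = 0.35202 + 0.50175 + 0.52953 = 1.3833 bits

Marginal of Y (column sums):
  P(Y=0) = 0.039 + 0.232 + 0.101 = 0.372
  P(Y=1) = 0.060 + 0.157 + 0.210 = 0.427
  P(Y=2) = 0.008 + 0.064 + 0.071 = 0.143
  P(Y=3) = 0.004 + 0.043 + 0.011 = 0.058
H(X|Y) = Σ_y P(y)·H(X|Y=y):
  Y=0: P(Y=0) = 0.372, P(X|Y=0) = (13/124, 58/93, 101/372) → H(X|Y=0) = 1.27663
  Y=1: P(Y=1) = 0.427, P(X|Y=1) = (60/427, 157/427, 30/61) → H(X|Y=1) = 1.43210
  Y=2: P(Y=2) = 0.143, P(X|Y=2) = (8/143, 64/143, 71/143) → H(X|Y=2) = 1.25335
  Y=3: P(Y=3) = 0.058, P(X|Y=3) = (2/29, 43/58, 11/58) → H(X|Y=3) = 1.04103
H(X|Y) = 0.372·1.27663 + 0.427·1.43210 + 0.143·1.25335 + 0.058·1.04103 = 1.3260 bits

I(X;Y) = H(X) - H(X|Y) = 1.3833 - 1.3260 = 0.0573 bits

Cross-check via I(X;Y) = H(X) + H(Y) - H(X,Y): computing H(Y) from the column sums and H(X,Y) from the 12 cells in the same way gives H(Y) = 1.6944 bits and H(X,Y) = 3.0204 bits, so
I(X;Y) = 1.3833 + 1.6944 - 3.0204 = 0.0573 bits ✓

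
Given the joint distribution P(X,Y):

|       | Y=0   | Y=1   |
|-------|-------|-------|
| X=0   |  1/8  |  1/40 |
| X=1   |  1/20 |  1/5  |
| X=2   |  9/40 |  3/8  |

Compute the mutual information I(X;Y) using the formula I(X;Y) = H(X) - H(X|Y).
0.1203 bits

I(X;Y) = H(X) - H(X|Y)

Marginal of X (row sums):
  P(X=0) = 1/8 + 1/40 = 3/20
  P(X=1) = 1/20 + 1/5 = 1/4
  P(X=2) = 9/40 + 3/8 = 3/5
H(X) = -[(3/20)·log₂(3/20) + (1/4)·log₂(1/4) + (3/5)·log₂(3/5)]
  = 0.4105 + 0.5000 + 0.4422 = 1.3527 bits

Marginal of Y (column sums):
  P(Y=0) = 1/8 + 1/20 + 9/40 = 2/5
  P(Y=1) = 1/40 + 1/5 + 3/8 = 3/5
H(X|Y) = Σ_y P(y)·H(X|Y=y):
  Y=0: P(Y=0) = 2/5, P(X|Y=0) = (5/16, 1/8, 9/16) → H(X|Y=0) = 1.3663
  Y=1: P(Y=1) = 3/5, P(X|Y=1) = (1/24, 1/3, 5/8) → H(X|Y=1) = 1.1432
H(X|Y) = (2/5)·1.3663 + (3/5)·1.1432 = 1.2324 bits

I(X;Y) = H(X) - H(X|Y) = 1.3527 - 1.2324 = 0.1203 bits

Cross-check via I(X;Y) = H(X) + H(Y) - H(X,Y): computing H(Y) from the column sums and H(X,Y) from the 6 cells in the same way gives H(Y) = 0.9710 bits and H(X,Y) = 2.2034 bits, so
I(X;Y) = 1.3527 + 0.9710 - 2.2034 = 0.1203 bits ✓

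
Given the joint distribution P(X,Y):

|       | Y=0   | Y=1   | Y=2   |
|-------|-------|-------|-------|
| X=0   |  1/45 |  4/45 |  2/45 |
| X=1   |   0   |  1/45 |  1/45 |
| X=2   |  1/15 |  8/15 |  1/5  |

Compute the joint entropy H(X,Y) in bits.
2.0847 bits

H(X,Y) = -Σ_{x,y} P(x,y) log₂ P(x,y). Per-cell terms -P(x,y)·log₂P(x,y):
  X=0: 0.12204, 0.31039, 0.19964
  X=1: 0.00000, 0.12204, 0.12204
  X=2: 0.26046, 0.48367, 0.46439
  (cells with P = 0 contribute 0)
Sum of the 9 terms: H(X,Y) = 2.0847 bits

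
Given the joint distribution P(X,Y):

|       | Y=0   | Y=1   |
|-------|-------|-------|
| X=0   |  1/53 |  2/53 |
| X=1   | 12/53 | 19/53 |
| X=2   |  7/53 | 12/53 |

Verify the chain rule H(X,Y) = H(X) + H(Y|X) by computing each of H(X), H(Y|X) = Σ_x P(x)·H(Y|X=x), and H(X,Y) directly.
H(X) = 1.2176 bits, H(Y|X) = 0.9556 bits, H(X,Y) = 2.1732 bits

Marginal of X (row sums):
  P(X=0) = 1/53 + 2/53 = 3/53
  P(X=1) = 12/53 + 19/53 = 31/53
  P(X=2) = 7/53 + 12/53 = 19/53
H(X) = -[(3/53)·log₂(3/53) + (31/53)·log₂(31/53) + (19/53)·log₂(19/53)]
  = 0.23451 + 0.45256 + 0.53056 = 1.2176 bits

H(Y|X) = Σ_x P(x)·H(Y|X=x):
  X=0: P(X=0) = 3/53, P(Y|X=0) = (1/3, 2/3) → H(Y|X=0) = 0.91830
  X=1: P(X=1) = 31/53, P(Y|X=1) = (12/31, 19/31) → H(Y|X=1) = 0.96290
  X=2: P(X=2) = 19/53, P(Y|X=2) = (7/19, 12/19) → H(Y|X=2) = 0.94945
H(Y|X) = (3/53)·0.91830 + (31/53)·0.96290 + (19/53)·0.94945 = 0.9556 bits

H(X,Y) = -Σ_{x,y} P(x,y) log₂ P(x,y). Per-cell terms -P(x,y)·log₂P(x,y):
  X=0: 0.10807, 0.17841
  X=1: 0.48520, 0.53056
  X=2: 0.38574, 0.48520
Sum of the 6 terms: H(X,Y) = 2.1732 bits

Chain rule check:
  H(X) + H(Y|X) = 1.2176 + 0.9556 = 2.1732 bits
  H(X,Y) = 2.1732 bits
✓ Chain rule verified.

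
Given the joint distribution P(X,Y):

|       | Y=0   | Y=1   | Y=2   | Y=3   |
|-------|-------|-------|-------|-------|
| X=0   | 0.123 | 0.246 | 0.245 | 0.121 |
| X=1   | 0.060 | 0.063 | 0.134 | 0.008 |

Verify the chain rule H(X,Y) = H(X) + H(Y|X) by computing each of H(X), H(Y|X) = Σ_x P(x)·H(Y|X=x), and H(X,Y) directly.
H(X) = 0.8342 bits, H(Y|X) = 1.8403 bits, H(X,Y) = 2.6745 bits

Marginal of X (row sums):
  P(X=0) = 0.123 + 0.246 + 0.245 + 0.121 = 0.735
  P(X=1) = 0.060 + 0.063 + 0.134 + 0.008 = 0.265
H(X) = -[0.735·log₂(0.735) + 0.265·log₂(0.265)]
  = 0.3265 + 0.5077 = 0.8342 bits

H(Y|X) = Σ_x P(x)·H(Y|X=x):
  X=0: P(X=0) = 0.735, P(Y|X=0) = (41/245, 82/245, 1/3, 121/735) → H(Y|X=0) = 1.9169
  X=1: P(X=1) = 0.265, P(Y|X=1) = (12/53, 63/265, 134/265, 8/265) → H(Y|X=1) = 1.6278
H(Y|X) = 0.735·1.9169 + 0.265·1.6278 = 1.8403 bits

H(X,Y) = -Σ_{x,y} P(x,y) log₂ P(x,y). Per-cell terms -P(x,y)·log₂P(x,y):
  X=0: 0.3719, 0.4977, 0.4971, 0.3687
  X=1: 0.2435, 0.2513, 0.3886, 0.0557
Sum of the 8 terms: H(X,Y) = 2.6745 bits

Chain rule check:
  H(X) + H(Y|X) = 0.8342 + 1.8403 = 2.6745 bits
  H(X,Y) = 2.6745 bits
✓ Chain rule verified.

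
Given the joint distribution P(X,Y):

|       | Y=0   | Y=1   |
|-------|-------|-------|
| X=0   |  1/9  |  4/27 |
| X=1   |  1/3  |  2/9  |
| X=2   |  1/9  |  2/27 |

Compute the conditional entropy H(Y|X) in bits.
0.9747 bits

H(Y|X) = H(X,Y) - H(X)

H(X,Y) = -Σ_{x,y} P(x,y) log₂ P(x,y). Per-cell terms -P(x,y)·log₂P(x,y):
  X=0: 0.352214, 0.408131
  X=1: 0.528321, 0.482206
  X=2: 0.352214, 0.278140
Sum of the 6 terms: H(X,Y) = 2.40123 bits

Marginal of X (row sums):
  P(X=0) = 1/9 + 4/27 = 7/27
  P(X=1) = 1/3 + 2/9 = 5/9
  P(X=2) = 1/9 + 2/27 = 5/27
H(X) = -[(7/27)·log₂(7/27) + (5/9)·log₂(5/9) + (5/27)·log₂(5/27)]
  = 0.504916 + 0.471109 + 0.450548 = 1.42657 bits

H(Y|X) = H(X,Y) - H(X) = 2.40123 - 1.42657 = 0.9747 bits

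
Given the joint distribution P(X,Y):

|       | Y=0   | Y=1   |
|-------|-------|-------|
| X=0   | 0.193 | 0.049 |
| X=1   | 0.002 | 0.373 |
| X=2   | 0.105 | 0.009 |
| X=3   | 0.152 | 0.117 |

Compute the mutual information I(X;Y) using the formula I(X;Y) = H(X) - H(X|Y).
0.4883 bits

I(X;Y) = H(X) - H(X|Y)

Marginal of X (row sums):
  P(X=0) = 0.193 + 0.049 = 0.242
  P(X=1) = 0.002 + 0.373 = 0.375
  P(X=2) = 0.105 + 0.009 = 0.114
  P(X=3) = 0.152 + 0.117 = 0.269
H(X) = -[0.242·log₂(0.242) + 0.375·log₂(0.375) + 0.114·log₂(0.114) + 0.269·log₂(0.269)]
  = 0.4954 + 0.5306 + 0.3571 + 0.5096 = 1.8927 bits

Marginal of Y (column sums):
  P(Y=0) = 0.193 + 0.002 + 0.105 + 0.152 = 0.452
  P(Y=1) = 0.049 + 0.373 + 0.009 + 0.117 = 0.548
H(X|Y) = Σ_y P(y)·H(X|Y=y):
  Y=0: P(Y=0) = 0.452, P(X|Y=0) = (193/452, 1/226, 105/452, 38/113) → H(X|Y=0) = 1.5768
  Y=1: P(Y=1) = 0.548, P(X|Y=1) = (49/548, 373/548, 9/548, 117/548) → H(X|Y=1) = 1.2622
H(X|Y) = 0.452·1.5768 + 0.548·1.2622 = 1.4044 bits

I(X;Y) = H(X) - H(X|Y) = 1.8927 - 1.4044 = 0.4883 bits

Cross-check via I(X;Y) = H(X) + H(Y) - H(X,Y): computing H(Y) from the column sums and H(X,Y) from the 8 cells in the same way gives H(Y) = 0.9933 bits and H(X,Y) = 2.3977 bits, so
I(X;Y) = 1.8927 + 0.9933 - 2.3977 = 0.4883 bits ✓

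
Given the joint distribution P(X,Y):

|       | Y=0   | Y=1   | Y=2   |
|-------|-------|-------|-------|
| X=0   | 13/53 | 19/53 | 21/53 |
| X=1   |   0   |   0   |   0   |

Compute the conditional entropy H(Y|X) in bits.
1.5571 bits

H(Y|X) = H(X,Y) - H(X)

H(X,Y) = -Σ_{x,y} P(x,y) log₂ P(x,y). Per-cell terms -P(x,y)·log₂P(x,y):
  X=0: 0.4973, 0.5306, 0.5292
  X=1: 0.0000, 0.0000, 0.0000
  (cells with P = 0 contribute 0)
Sum of the 6 terms: H(X,Y) = 1.5571 bits

Marginal of X (row sums):
  P(X=0) = 13/53 + 19/53 + 21/53 = 1
  P(X=1) = 0 + 0 + 0 = 0
H(X) = -[1·log₂(1)]   (outcomes with P = 0 contribute 0)
  = 0.0000 bits

H(Y|X) = H(X,Y) - H(X) = 1.5571 - 0.0000 = 1.5571 bits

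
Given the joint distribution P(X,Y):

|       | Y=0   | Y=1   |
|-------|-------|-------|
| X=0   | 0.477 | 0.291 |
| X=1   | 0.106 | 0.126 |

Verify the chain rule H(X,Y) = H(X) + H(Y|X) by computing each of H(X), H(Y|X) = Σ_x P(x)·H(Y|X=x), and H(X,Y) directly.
H(X) = 0.7815 bits, H(Y|X) = 0.9659 bits, H(X,Y) = 1.7474 bits

Marginal of X (row sums):
  P(X=0) = 0.477 + 0.291 = 0.768
  P(X=1) = 0.106 + 0.126 = 0.232
H(X) = -[0.768·log₂(0.768) + 0.232·log₂(0.232)]
  = 0.29247 + 0.48901 = 0.7815 bits

H(Y|X) = Σ_x P(x)·H(Y|X=x):
  X=0: P(X=0) = 0.768, P(Y|X=0) = (159/256, 97/256) → H(Y|X=0) = 0.95727
  X=1: P(X=1) = 0.232, P(Y|X=1) = (53/116, 63/116) → H(Y|X=1) = 0.99463
H(Y|X) = 0.768·0.95727 + 0.232·0.99463 = 0.9659 bits

H(X,Y) = -Σ_{x,y} P(x,y) log₂ P(x,y). Per-cell terms -P(x,y)·log₂P(x,y):
  X=0: 0.50941, 0.51824
  X=1: 0.34321, 0.37655
Sum of the 4 terms: H(X,Y) = 1.7474 bits

Chain rule check:
  H(X) + H(Y|X) = 0.7815 + 0.9659 = 1.7474 bits
  H(X,Y) = 1.7474 bits
✓ Chain rule verified.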